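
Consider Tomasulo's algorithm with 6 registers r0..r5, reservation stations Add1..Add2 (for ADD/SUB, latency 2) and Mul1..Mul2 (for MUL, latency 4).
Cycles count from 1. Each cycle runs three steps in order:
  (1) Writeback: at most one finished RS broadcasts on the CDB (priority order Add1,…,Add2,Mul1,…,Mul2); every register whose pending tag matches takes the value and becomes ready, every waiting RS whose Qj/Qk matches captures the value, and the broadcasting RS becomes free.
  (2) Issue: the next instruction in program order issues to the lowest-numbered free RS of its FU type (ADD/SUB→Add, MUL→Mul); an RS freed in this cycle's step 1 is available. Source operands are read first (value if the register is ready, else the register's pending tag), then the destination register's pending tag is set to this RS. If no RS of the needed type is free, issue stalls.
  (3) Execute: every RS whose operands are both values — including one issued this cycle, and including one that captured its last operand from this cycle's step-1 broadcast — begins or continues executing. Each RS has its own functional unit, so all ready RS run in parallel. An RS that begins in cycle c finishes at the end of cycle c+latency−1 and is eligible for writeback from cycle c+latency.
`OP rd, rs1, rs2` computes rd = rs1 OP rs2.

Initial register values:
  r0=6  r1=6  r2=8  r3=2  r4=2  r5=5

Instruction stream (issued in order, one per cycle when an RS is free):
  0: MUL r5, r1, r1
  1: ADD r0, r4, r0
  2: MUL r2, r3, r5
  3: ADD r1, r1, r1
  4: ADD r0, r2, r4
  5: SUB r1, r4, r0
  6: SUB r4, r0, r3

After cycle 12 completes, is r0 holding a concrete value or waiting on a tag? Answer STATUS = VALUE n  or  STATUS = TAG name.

STATUS = VALUE 74

  c1: issue MUL r5<-Mul1  regs: r0:6,r1:6,r2:8,r3:2,r4:2,r5:Mul1
  c2: issue ADD r0<-Add1  regs: r0:Add1,r1:6,r2:8,r3:2,r4:2,r5:Mul1
  c3: issue MUL r2<-Mul2  regs: r0:Add1,r1:6,r2:Mul2,r3:2,r4:2,r5:Mul1
  c4: CDB Add1=8; issue ADD r1<-Add1  regs: r0:8,r1:Add1,r2:Mul2,r3:2,r4:2,r5:Mul1
  c5: CDB Mul1=36; issue ADD r0<-Add2  regs: r0:Add2,r1:Add1,r2:Mul2,r3:2,r4:2,r5:36
  c6: CDB Add1=12; issue SUB r1<-Add1  regs: r0:Add2,r1:Add1,r2:Mul2,r3:2,r4:2,r5:36
  c7: stall  regs: r0:Add2,r1:Add1,r2:Mul2,r3:2,r4:2,r5:36
  c8: stall  regs: r0:Add2,r1:Add1,r2:Mul2,r3:2,r4:2,r5:36
  c9: CDB Mul2=72; stall  regs: r0:Add2,r1:Add1,r2:72,r3:2,r4:2,r5:36
  c10: stall  regs: r0:Add2,r1:Add1,r2:72,r3:2,r4:2,r5:36
  c11: CDB Add2=74; issue SUB r4<-Add2  regs: r0:74,r1:Add1,r2:72,r3:2,r4:Add2,r5:36
  c12: -  regs: r0:74,r1:Add1,r2:72,r3:2,r4:Add2,r5:36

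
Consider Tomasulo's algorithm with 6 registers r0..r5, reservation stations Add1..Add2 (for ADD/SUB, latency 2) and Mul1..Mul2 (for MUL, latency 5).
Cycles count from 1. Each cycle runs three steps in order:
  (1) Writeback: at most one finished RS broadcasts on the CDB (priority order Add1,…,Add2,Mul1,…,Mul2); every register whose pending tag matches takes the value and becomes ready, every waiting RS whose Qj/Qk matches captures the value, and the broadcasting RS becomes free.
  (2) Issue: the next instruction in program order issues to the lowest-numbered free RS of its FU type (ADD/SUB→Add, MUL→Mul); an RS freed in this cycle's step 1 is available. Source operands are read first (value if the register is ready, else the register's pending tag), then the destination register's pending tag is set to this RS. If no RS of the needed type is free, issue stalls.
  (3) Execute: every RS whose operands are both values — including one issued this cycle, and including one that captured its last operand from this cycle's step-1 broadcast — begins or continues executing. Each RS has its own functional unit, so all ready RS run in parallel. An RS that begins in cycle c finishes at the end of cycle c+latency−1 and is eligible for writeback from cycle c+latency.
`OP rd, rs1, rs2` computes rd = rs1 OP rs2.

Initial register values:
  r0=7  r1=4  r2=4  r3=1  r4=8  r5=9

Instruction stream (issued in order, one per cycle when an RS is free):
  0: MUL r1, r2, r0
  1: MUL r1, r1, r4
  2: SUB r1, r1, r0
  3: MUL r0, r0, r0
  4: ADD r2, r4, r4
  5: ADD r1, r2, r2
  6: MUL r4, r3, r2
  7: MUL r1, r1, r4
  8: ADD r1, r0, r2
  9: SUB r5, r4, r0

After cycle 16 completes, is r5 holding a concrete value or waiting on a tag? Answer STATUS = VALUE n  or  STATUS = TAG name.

STATUS = TAG Add1

cycle 1: issue MUL r1<-Mul1 // r0:7,r1:Mul1,r2:4,r3:1,r4:8,r5:9
cycle 2: issue MUL r1<-Mul2 // r0:7,r1:Mul2,r2:4,r3:1,r4:8,r5:9
cycle 3: issue SUB r1<-Add1 // r0:7,r1:Add1,r2:4,r3:1,r4:8,r5:9
cycle 4: stall // r0:7,r1:Add1,r2:4,r3:1,r4:8,r5:9
cycle 5: stall // r0:7,r1:Add1,r2:4,r3:1,r4:8,r5:9
cycle 6: CDB Mul1=28; issue MUL r0<-Mul1 // r0:Mul1,r1:Add1,r2:4,r3:1,r4:8,r5:9
cycle 7: issue ADD r2<-Add2 // r0:Mul1,r1:Add1,r2:Add2,r3:1,r4:8,r5:9
cycle 8: stall // r0:Mul1,r1:Add1,r2:Add2,r3:1,r4:8,r5:9
cycle 9: CDB Add2=16; issue ADD r1<-Add2 // r0:Mul1,r1:Add2,r2:16,r3:1,r4:8,r5:9
cycle 10: stall // r0:Mul1,r1:Add2,r2:16,r3:1,r4:8,r5:9
cycle 11: CDB Add2=32; stall // r0:Mul1,r1:32,r2:16,r3:1,r4:8,r5:9
cycle 12: CDB Mul1=49; issue MUL r4<-Mul1 // r0:49,r1:32,r2:16,r3:1,r4:Mul1,r5:9
cycle 13: CDB Mul2=224; issue MUL r1<-Mul2 // r0:49,r1:Mul2,r2:16,r3:1,r4:Mul1,r5:9
cycle 14: issue ADD r1<-Add2 // r0:49,r1:Add2,r2:16,r3:1,r4:Mul1,r5:9
cycle 15: CDB Add1=217; issue SUB r5<-Add1 // r0:49,r1:Add2,r2:16,r3:1,r4:Mul1,r5:Add1
cycle 16: CDB Add2=65 // r0:49,r1:65,r2:16,r3:1,r4:Mul1,r5:Add1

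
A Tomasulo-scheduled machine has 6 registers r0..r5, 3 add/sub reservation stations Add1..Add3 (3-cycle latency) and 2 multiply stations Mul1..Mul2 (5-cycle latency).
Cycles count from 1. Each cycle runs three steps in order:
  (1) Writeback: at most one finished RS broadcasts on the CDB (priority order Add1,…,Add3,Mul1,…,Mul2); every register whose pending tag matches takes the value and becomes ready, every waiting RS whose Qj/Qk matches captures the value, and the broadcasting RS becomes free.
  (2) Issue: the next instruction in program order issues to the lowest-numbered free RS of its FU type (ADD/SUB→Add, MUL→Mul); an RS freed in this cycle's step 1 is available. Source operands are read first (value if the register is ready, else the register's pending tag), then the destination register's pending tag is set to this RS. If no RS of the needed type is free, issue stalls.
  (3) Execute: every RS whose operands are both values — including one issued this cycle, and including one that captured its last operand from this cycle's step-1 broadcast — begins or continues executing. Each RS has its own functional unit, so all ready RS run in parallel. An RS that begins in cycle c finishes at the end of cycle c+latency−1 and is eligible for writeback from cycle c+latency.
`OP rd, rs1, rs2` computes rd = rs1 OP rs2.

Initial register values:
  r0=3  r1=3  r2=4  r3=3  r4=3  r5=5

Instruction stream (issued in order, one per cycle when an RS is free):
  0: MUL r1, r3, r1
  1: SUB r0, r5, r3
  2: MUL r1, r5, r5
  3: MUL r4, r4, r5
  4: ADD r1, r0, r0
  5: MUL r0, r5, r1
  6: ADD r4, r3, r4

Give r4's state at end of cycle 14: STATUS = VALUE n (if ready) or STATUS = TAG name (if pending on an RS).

STATUS = VALUE 18

cycle 1: issue MUL r1<-Mul1 // r0:3,r1:Mul1,r2:4,r3:3,r4:3,r5:5
cycle 2: issue SUB r0<-Add1 // r0:Add1,r1:Mul1,r2:4,r3:3,r4:3,r5:5
cycle 3: issue MUL r1<-Mul2 // r0:Add1,r1:Mul2,r2:4,r3:3,r4:3,r5:5
cycle 4: stall // r0:Add1,r1:Mul2,r2:4,r3:3,r4:3,r5:5
cycle 5: CDB Add1=2; stall // r0:2,r1:Mul2,r2:4,r3:3,r4:3,r5:5
cycle 6: CDB Mul1=9; issue MUL r4<-Mul1 // r0:2,r1:Mul2,r2:4,r3:3,r4:Mul1,r5:5
cycle 7: issue ADD r1<-Add1 // r0:2,r1:Add1,r2:4,r3:3,r4:Mul1,r5:5
cycle 8: CDB Mul2=25; issue MUL r0<-Mul2 // r0:Mul2,r1:Add1,r2:4,r3:3,r4:Mul1,r5:5
cycle 9: issue ADD r4<-Add2 // r0:Mul2,r1:Add1,r2:4,r3:3,r4:Add2,r5:5
cycle 10: CDB Add1=4 // r0:Mul2,r1:4,r2:4,r3:3,r4:Add2,r5:5
cycle 11: CDB Mul1=15 // r0:Mul2,r1:4,r2:4,r3:3,r4:Add2,r5:5
cycle 12: - // r0:Mul2,r1:4,r2:4,r3:3,r4:Add2,r5:5
cycle 13: - // r0:Mul2,r1:4,r2:4,r3:3,r4:Add2,r5:5
cycle 14: CDB Add2=18 // r0:Mul2,r1:4,r2:4,r3:3,r4:18,r5:5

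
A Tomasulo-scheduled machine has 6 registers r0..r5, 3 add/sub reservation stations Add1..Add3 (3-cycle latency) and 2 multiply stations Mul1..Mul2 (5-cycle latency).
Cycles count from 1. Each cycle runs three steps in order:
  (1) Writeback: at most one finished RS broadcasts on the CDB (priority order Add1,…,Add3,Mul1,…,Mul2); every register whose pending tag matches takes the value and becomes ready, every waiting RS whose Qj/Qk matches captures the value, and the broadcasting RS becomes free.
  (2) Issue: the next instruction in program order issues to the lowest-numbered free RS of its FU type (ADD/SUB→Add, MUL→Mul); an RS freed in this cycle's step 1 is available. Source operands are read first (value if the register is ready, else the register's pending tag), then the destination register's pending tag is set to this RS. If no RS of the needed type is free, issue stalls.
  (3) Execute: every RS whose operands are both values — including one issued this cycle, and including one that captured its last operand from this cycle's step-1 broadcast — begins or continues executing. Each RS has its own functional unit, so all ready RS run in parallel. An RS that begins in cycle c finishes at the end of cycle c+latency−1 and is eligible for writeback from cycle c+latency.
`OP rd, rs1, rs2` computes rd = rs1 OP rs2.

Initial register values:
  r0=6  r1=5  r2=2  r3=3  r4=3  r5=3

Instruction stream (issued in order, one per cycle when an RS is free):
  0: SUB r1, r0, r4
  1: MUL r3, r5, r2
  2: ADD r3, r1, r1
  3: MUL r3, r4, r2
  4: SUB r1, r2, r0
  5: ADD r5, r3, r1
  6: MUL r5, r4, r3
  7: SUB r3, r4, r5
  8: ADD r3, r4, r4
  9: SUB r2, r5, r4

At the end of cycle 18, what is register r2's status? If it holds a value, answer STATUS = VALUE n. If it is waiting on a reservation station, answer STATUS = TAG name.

  c1: issue SUB r1<-Add1  regs: r0:6,r1:Add1,r2:2,r3:3,r4:3,r5:3
  c2: issue MUL r3<-Mul1  regs: r0:6,r1:Add1,r2:2,r3:Mul1,r4:3,r5:3
  c3: issue ADD r3<-Add2  regs: r0:6,r1:Add1,r2:2,r3:Add2,r4:3,r5:3
  c4: CDB Add1=3; issue MUL r3<-Mul2  regs: r0:6,r1:3,r2:2,r3:Mul2,r4:3,r5:3
  c5: issue SUB r1<-Add1  regs: r0:6,r1:Add1,r2:2,r3:Mul2,r4:3,r5:3
  c6: issue ADD r5<-Add3  regs: r0:6,r1:Add1,r2:2,r3:Mul2,r4:3,r5:Add3
  c7: CDB Add2=6; stall  regs: r0:6,r1:Add1,r2:2,r3:Mul2,r4:3,r5:Add3
  c8: CDB Add1=-4; stall  regs: r0:6,r1:-4,r2:2,r3:Mul2,r4:3,r5:Add3
  c9: CDB Mul1=6; issue MUL r5<-Mul1  regs: r0:6,r1:-4,r2:2,r3:Mul2,r4:3,r5:Mul1
  c10: CDB Mul2=6; issue SUB r3<-Add1  regs: r0:6,r1:-4,r2:2,r3:Add1,r4:3,r5:Mul1
  c11: issue ADD r3<-Add2  regs: r0:6,r1:-4,r2:2,r3:Add2,r4:3,r5:Mul1
  c12: stall  regs: r0:6,r1:-4,r2:2,r3:Add2,r4:3,r5:Mul1
  c13: CDB Add3=2; issue SUB r2<-Add3  regs: r0:6,r1:-4,r2:Add3,r3:Add2,r4:3,r5:Mul1
  c14: CDB Add2=6  regs: r0:6,r1:-4,r2:Add3,r3:6,r4:3,r5:Mul1
  c15: CDB Mul1=18  regs: r0:6,r1:-4,r2:Add3,r3:6,r4:3,r5:18
  c16: -  regs: r0:6,r1:-4,r2:Add3,r3:6,r4:3,r5:18
  c17: -  regs: r0:6,r1:-4,r2:Add3,r3:6,r4:3,r5:18
  c18: CDB Add1=-15  regs: r0:6,r1:-4,r2:Add3,r3:6,r4:3,r5:18

STATUS = TAG Add3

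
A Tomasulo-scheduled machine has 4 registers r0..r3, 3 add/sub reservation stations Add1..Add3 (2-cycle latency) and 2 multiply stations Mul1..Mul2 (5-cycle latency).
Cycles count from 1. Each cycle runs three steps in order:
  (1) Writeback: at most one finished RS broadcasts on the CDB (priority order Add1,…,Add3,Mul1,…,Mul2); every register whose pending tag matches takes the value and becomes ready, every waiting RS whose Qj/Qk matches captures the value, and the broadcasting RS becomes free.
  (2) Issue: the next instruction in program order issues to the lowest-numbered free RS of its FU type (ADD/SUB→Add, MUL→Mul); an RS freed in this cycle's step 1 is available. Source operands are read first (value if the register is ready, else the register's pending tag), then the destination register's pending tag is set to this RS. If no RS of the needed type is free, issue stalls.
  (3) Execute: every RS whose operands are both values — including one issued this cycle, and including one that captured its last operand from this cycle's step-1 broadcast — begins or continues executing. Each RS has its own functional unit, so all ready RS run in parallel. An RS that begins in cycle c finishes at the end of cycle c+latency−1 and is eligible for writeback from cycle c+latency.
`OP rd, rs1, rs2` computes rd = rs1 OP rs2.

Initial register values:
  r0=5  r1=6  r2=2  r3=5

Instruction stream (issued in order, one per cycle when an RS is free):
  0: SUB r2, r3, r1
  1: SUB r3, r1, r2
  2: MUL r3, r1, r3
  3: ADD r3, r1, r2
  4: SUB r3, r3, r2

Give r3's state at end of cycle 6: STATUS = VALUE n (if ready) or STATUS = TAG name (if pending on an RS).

STATUS = TAG Add2

  c1: issue SUB r2<-Add1  regs: r0:5,r1:6,r2:Add1,r3:5
  c2: issue SUB r3<-Add2  regs: r0:5,r1:6,r2:Add1,r3:Add2
  c3: CDB Add1=-1; issue MUL r3<-Mul1  regs: r0:5,r1:6,r2:-1,r3:Mul1
  c4: issue ADD r3<-Add1  regs: r0:5,r1:6,r2:-1,r3:Add1
  c5: CDB Add2=7; issue SUB r3<-Add2  regs: r0:5,r1:6,r2:-1,r3:Add2
  c6: CDB Add1=5  regs: r0:5,r1:6,r2:-1,r3:Add2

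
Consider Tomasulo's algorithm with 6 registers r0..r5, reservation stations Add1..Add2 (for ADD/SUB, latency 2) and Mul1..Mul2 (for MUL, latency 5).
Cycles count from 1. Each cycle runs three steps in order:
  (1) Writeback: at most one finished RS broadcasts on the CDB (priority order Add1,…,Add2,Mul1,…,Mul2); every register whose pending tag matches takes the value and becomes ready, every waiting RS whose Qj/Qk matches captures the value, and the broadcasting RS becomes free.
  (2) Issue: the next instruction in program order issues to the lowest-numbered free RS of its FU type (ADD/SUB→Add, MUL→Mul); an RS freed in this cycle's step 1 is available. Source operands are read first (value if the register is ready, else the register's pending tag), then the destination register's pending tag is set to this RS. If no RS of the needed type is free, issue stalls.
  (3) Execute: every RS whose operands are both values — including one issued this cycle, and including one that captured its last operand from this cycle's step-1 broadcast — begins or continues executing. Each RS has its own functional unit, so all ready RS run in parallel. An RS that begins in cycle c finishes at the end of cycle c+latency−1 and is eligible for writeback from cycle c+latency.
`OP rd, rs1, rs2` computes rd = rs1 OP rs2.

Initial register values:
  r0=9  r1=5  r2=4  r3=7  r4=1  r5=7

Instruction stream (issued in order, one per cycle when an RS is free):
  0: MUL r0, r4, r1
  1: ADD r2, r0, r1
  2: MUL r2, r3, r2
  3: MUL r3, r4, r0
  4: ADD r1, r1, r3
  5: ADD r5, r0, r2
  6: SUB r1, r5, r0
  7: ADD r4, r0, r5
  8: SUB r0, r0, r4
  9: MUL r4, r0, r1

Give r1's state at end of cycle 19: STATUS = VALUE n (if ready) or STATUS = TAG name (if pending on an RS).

STATUS = VALUE 70

cycle 1: issue MUL r0<-Mul1 // r0:Mul1,r1:5,r2:4,r3:7,r4:1,r5:7
cycle 2: issue ADD r2<-Add1 // r0:Mul1,r1:5,r2:Add1,r3:7,r4:1,r5:7
cycle 3: issue MUL r2<-Mul2 // r0:Mul1,r1:5,r2:Mul2,r3:7,r4:1,r5:7
cycle 4: stall // r0:Mul1,r1:5,r2:Mul2,r3:7,r4:1,r5:7
cycle 5: stall // r0:Mul1,r1:5,r2:Mul2,r3:7,r4:1,r5:7
cycle 6: CDB Mul1=5; issue MUL r3<-Mul1 // r0:5,r1:5,r2:Mul2,r3:Mul1,r4:1,r5:7
cycle 7: issue ADD r1<-Add2 // r0:5,r1:Add2,r2:Mul2,r3:Mul1,r4:1,r5:7
cycle 8: CDB Add1=10; issue ADD r5<-Add1 // r0:5,r1:Add2,r2:Mul2,r3:Mul1,r4:1,r5:Add1
cycle 9: stall // r0:5,r1:Add2,r2:Mul2,r3:Mul1,r4:1,r5:Add1
cycle 10: stall // r0:5,r1:Add2,r2:Mul2,r3:Mul1,r4:1,r5:Add1
cycle 11: CDB Mul1=5; stall // r0:5,r1:Add2,r2:Mul2,r3:5,r4:1,r5:Add1
cycle 12: stall // r0:5,r1:Add2,r2:Mul2,r3:5,r4:1,r5:Add1
cycle 13: CDB Add2=10; issue SUB r1<-Add2 // r0:5,r1:Add2,r2:Mul2,r3:5,r4:1,r5:Add1
cycle 14: CDB Mul2=70; stall // r0:5,r1:Add2,r2:70,r3:5,r4:1,r5:Add1
cycle 15: stall // r0:5,r1:Add2,r2:70,r3:5,r4:1,r5:Add1
cycle 16: CDB Add1=75; issue ADD r4<-Add1 // r0:5,r1:Add2,r2:70,r3:5,r4:Add1,r5:75
cycle 17: stall // r0:5,r1:Add2,r2:70,r3:5,r4:Add1,r5:75
cycle 18: CDB Add1=80; issue SUB r0<-Add1 // r0:Add1,r1:Add2,r2:70,r3:5,r4:80,r5:75
cycle 19: CDB Add2=70; issue MUL r4<-Mul1 // r0:Add1,r1:70,r2:70,r3:5,r4:Mul1,r5:75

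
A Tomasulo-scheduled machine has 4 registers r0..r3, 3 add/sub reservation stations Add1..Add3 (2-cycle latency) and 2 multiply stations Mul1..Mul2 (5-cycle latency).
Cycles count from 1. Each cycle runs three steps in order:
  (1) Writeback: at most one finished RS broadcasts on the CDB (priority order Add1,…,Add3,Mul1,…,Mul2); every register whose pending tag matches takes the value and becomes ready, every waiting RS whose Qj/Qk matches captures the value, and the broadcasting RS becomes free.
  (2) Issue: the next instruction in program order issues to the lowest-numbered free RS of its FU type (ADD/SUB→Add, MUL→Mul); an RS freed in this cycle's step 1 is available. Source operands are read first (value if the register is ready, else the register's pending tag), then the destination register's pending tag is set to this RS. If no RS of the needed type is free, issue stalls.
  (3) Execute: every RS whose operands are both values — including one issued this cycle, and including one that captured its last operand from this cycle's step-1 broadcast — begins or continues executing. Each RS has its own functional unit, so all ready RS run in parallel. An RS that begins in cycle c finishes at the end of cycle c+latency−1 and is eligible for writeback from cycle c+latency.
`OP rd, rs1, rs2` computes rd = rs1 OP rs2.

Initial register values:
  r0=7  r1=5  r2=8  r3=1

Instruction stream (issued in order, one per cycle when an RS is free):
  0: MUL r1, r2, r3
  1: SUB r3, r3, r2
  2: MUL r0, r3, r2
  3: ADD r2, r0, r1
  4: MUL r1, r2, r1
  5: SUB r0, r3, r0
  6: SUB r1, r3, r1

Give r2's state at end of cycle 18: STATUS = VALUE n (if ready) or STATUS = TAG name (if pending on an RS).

c1: issue MUL r1<-Mul1 | r0:7,r1:Mul1,r2:8,r3:1
c2: issue SUB r3<-Add1 | r0:7,r1:Mul1,r2:8,r3:Add1
c3: issue MUL r0<-Mul2 | r0:Mul2,r1:Mul1,r2:8,r3:Add1
c4: CDB Add1=-7; issue ADD r2<-Add1 | r0:Mul2,r1:Mul1,r2:Add1,r3:-7
c5: stall | r0:Mul2,r1:Mul1,r2:Add1,r3:-7
c6: CDB Mul1=8; issue MUL r1<-Mul1 | r0:Mul2,r1:Mul1,r2:Add1,r3:-7
c7: issue SUB r0<-Add2 | r0:Add2,r1:Mul1,r2:Add1,r3:-7
c8: issue SUB r1<-Add3 | r0:Add2,r1:Add3,r2:Add1,r3:-7
c9: CDB Mul2=-56 | r0:Add2,r1:Add3,r2:Add1,r3:-7
c10: - | r0:Add2,r1:Add3,r2:Add1,r3:-7
c11: CDB Add1=-48 | r0:Add2,r1:Add3,r2:-48,r3:-7
c12: CDB Add2=49 | r0:49,r1:Add3,r2:-48,r3:-7
c13: - | r0:49,r1:Add3,r2:-48,r3:-7
c14: - | r0:49,r1:Add3,r2:-48,r3:-7
c15: - | r0:49,r1:Add3,r2:-48,r3:-7
c16: CDB Mul1=-384 | r0:49,r1:Add3,r2:-48,r3:-7
c17: - | r0:49,r1:Add3,r2:-48,r3:-7
c18: CDB Add3=377 | r0:49,r1:377,r2:-48,r3:-7

STATUS = VALUE -48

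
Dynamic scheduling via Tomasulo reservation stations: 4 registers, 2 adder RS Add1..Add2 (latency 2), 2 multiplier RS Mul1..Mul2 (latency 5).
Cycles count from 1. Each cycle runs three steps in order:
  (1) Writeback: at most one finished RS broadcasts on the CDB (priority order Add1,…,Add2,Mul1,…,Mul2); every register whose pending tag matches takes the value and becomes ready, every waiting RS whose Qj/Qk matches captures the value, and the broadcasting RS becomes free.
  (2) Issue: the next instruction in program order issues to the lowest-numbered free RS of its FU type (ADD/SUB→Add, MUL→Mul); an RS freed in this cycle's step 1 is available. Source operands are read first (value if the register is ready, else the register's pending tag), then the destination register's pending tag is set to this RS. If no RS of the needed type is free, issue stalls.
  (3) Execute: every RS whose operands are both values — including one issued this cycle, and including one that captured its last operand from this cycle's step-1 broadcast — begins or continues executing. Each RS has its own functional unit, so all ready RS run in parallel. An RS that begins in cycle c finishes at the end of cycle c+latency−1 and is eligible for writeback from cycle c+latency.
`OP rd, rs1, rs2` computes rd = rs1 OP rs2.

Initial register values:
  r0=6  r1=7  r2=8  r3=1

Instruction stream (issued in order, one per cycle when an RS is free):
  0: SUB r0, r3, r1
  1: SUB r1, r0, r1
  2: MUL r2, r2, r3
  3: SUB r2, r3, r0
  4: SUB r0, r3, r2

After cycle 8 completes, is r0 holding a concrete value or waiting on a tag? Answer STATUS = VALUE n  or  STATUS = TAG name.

  c1: issue SUB r0<-Add1  regs: r0:Add1,r1:7,r2:8,r3:1
  c2: issue SUB r1<-Add2  regs: r0:Add1,r1:Add2,r2:8,r3:1
  c3: CDB Add1=-6; issue MUL r2<-Mul1  regs: r0:-6,r1:Add2,r2:Mul1,r3:1
  c4: issue SUB r2<-Add1  regs: r0:-6,r1:Add2,r2:Add1,r3:1
  c5: CDB Add2=-13; issue SUB r0<-Add2  regs: r0:Add2,r1:-13,r2:Add1,r3:1
  c6: CDB Add1=7  regs: r0:Add2,r1:-13,r2:7,r3:1
  c7: -  regs: r0:Add2,r1:-13,r2:7,r3:1
  c8: CDB Add2=-6  regs: r0:-6,r1:-13,r2:7,r3:1

STATUS = VALUE -6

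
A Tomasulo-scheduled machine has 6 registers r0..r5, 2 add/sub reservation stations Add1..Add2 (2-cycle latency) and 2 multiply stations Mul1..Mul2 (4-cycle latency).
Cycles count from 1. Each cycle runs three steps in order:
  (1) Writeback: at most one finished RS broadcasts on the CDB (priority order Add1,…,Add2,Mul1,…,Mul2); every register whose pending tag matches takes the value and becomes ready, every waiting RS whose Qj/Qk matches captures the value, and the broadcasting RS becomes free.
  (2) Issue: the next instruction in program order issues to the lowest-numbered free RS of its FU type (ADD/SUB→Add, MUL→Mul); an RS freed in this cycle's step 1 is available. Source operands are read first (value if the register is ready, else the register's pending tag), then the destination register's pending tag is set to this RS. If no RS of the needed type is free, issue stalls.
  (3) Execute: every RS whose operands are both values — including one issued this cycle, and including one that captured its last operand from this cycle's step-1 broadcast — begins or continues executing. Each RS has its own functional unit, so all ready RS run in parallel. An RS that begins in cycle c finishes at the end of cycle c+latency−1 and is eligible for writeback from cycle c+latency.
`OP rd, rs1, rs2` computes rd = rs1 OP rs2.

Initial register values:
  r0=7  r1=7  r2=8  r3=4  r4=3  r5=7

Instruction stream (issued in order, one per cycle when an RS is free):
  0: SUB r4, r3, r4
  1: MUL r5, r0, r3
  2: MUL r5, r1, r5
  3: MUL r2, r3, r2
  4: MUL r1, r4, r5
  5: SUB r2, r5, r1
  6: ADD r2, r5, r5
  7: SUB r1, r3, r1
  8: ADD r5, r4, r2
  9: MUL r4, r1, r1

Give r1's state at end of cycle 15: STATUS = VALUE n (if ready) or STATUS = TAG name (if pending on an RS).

  c1: issue SUB r4<-Add1  regs: r0:7,r1:7,r2:8,r3:4,r4:Add1,r5:7
  c2: issue MUL r5<-Mul1  regs: r0:7,r1:7,r2:8,r3:4,r4:Add1,r5:Mul1
  c3: CDB Add1=1; issue MUL r5<-Mul2  regs: r0:7,r1:7,r2:8,r3:4,r4:1,r5:Mul2
  c4: stall  regs: r0:7,r1:7,r2:8,r3:4,r4:1,r5:Mul2
  c5: stall  regs: r0:7,r1:7,r2:8,r3:4,r4:1,r5:Mul2
  c6: CDB Mul1=28; issue MUL r2<-Mul1  regs: r0:7,r1:7,r2:Mul1,r3:4,r4:1,r5:Mul2
  c7: stall  regs: r0:7,r1:7,r2:Mul1,r3:4,r4:1,r5:Mul2
  c8: stall  regs: r0:7,r1:7,r2:Mul1,r3:4,r4:1,r5:Mul2
  c9: stall  regs: r0:7,r1:7,r2:Mul1,r3:4,r4:1,r5:Mul2
  c10: CDB Mul1=32; issue MUL r1<-Mul1  regs: r0:7,r1:Mul1,r2:32,r3:4,r4:1,r5:Mul2
  c11: CDB Mul2=196; issue SUB r2<-Add1  regs: r0:7,r1:Mul1,r2:Add1,r3:4,r4:1,r5:196
  c12: issue ADD r2<-Add2  regs: r0:7,r1:Mul1,r2:Add2,r3:4,r4:1,r5:196
  c13: stall  regs: r0:7,r1:Mul1,r2:Add2,r3:4,r4:1,r5:196
  c14: CDB Add2=392; issue SUB r1<-Add2  regs: r0:7,r1:Add2,r2:392,r3:4,r4:1,r5:196
  c15: CDB Mul1=196; stall  regs: r0:7,r1:Add2,r2:392,r3:4,r4:1,r5:196

STATUS = TAG Add2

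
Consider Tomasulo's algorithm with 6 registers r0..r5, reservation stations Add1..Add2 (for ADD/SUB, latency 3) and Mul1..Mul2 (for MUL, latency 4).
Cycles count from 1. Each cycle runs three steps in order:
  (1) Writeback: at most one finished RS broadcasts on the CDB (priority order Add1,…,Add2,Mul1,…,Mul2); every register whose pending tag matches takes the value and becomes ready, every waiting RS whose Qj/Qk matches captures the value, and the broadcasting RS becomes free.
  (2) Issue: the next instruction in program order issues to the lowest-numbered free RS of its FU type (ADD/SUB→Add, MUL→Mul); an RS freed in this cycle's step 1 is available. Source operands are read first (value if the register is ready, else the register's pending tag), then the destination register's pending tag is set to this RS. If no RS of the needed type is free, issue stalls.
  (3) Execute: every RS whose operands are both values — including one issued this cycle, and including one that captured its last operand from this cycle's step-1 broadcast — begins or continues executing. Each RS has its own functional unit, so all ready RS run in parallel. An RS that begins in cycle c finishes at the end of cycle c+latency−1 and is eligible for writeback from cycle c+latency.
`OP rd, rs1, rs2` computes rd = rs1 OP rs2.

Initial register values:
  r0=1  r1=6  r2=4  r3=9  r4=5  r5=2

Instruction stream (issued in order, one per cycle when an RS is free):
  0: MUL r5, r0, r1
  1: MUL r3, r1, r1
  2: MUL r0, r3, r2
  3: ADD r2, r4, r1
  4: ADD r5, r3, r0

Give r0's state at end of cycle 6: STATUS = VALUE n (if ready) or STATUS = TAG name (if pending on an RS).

c1: issue MUL r5<-Mul1 | r0:1,r1:6,r2:4,r3:9,r4:5,r5:Mul1
c2: issue MUL r3<-Mul2 | r0:1,r1:6,r2:4,r3:Mul2,r4:5,r5:Mul1
c3: stall | r0:1,r1:6,r2:4,r3:Mul2,r4:5,r5:Mul1
c4: stall | r0:1,r1:6,r2:4,r3:Mul2,r4:5,r5:Mul1
c5: CDB Mul1=6; issue MUL r0<-Mul1 | r0:Mul1,r1:6,r2:4,r3:Mul2,r4:5,r5:6
c6: CDB Mul2=36; issue ADD r2<-Add1 | r0:Mul1,r1:6,r2:Add1,r3:36,r4:5,r5:6

STATUS = TAG Mul1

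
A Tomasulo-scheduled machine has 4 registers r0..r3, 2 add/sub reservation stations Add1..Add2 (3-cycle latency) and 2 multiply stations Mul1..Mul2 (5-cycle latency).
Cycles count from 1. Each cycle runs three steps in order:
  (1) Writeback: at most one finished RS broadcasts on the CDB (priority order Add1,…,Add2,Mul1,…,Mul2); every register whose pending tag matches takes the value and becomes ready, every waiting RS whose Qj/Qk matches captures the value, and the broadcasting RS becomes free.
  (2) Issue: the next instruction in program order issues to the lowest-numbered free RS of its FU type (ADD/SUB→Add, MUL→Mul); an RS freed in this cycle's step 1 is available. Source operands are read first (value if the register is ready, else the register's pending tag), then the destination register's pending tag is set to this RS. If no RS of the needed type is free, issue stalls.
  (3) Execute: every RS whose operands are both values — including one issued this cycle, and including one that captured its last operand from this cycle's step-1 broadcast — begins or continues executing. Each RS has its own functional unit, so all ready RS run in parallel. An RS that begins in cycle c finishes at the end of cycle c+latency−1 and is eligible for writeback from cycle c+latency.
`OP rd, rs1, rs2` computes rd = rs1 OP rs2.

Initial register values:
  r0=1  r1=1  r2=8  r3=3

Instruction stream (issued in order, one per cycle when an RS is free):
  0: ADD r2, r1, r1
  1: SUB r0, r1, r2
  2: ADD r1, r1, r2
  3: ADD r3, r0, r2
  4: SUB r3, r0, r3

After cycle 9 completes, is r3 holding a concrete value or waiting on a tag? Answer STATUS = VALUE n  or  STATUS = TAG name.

  c1: issue ADD r2<-Add1  regs: r0:1,r1:1,r2:Add1,r3:3
  c2: issue SUB r0<-Add2  regs: r0:Add2,r1:1,r2:Add1,r3:3
  c3: stall  regs: r0:Add2,r1:1,r2:Add1,r3:3
  c4: CDB Add1=2; issue ADD r1<-Add1  regs: r0:Add2,r1:Add1,r2:2,r3:3
  c5: stall  regs: r0:Add2,r1:Add1,r2:2,r3:3
  c6: stall  regs: r0:Add2,r1:Add1,r2:2,r3:3
  c7: CDB Add1=3; issue ADD r3<-Add1  regs: r0:Add2,r1:3,r2:2,r3:Add1
  c8: CDB Add2=-1; issue SUB r3<-Add2  regs: r0:-1,r1:3,r2:2,r3:Add2
  c9: -  regs: r0:-1,r1:3,r2:2,r3:Add2

STATUS = TAG Add2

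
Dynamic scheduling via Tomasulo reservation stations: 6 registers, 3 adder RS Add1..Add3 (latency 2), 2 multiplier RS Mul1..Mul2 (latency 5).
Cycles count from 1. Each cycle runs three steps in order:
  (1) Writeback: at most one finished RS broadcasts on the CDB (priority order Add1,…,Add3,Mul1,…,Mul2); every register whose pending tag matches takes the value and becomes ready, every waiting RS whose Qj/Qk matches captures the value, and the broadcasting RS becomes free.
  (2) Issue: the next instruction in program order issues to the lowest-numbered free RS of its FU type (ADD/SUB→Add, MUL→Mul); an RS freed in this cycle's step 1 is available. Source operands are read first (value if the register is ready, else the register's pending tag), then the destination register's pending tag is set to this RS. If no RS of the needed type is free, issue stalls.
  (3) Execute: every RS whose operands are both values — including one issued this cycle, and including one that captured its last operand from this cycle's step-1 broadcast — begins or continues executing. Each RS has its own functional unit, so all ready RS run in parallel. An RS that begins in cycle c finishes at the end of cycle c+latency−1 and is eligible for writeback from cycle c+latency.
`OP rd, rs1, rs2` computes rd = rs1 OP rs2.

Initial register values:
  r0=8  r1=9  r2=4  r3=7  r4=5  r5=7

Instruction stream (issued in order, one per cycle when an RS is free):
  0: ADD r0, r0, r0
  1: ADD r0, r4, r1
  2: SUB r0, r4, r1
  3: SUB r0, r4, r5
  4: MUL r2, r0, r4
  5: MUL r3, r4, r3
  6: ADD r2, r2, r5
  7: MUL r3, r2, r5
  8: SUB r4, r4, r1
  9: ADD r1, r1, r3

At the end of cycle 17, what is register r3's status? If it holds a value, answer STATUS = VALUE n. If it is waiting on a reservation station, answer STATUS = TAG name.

cycle 1: issue ADD r0<-Add1 // r0:Add1,r1:9,r2:4,r3:7,r4:5,r5:7
cycle 2: issue ADD r0<-Add2 // r0:Add2,r1:9,r2:4,r3:7,r4:5,r5:7
cycle 3: CDB Add1=16; issue SUB r0<-Add1 // r0:Add1,r1:9,r2:4,r3:7,r4:5,r5:7
cycle 4: CDB Add2=14; issue SUB r0<-Add2 // r0:Add2,r1:9,r2:4,r3:7,r4:5,r5:7
cycle 5: CDB Add1=-4; issue MUL r2<-Mul1 // r0:Add2,r1:9,r2:Mul1,r3:7,r4:5,r5:7
cycle 6: CDB Add2=-2; issue MUL r3<-Mul2 // r0:-2,r1:9,r2:Mul1,r3:Mul2,r4:5,r5:7
cycle 7: issue ADD r2<-Add1 // r0:-2,r1:9,r2:Add1,r3:Mul2,r4:5,r5:7
cycle 8: stall // r0:-2,r1:9,r2:Add1,r3:Mul2,r4:5,r5:7
cycle 9: stall // r0:-2,r1:9,r2:Add1,r3:Mul2,r4:5,r5:7
cycle 10: stall // r0:-2,r1:9,r2:Add1,r3:Mul2,r4:5,r5:7
cycle 11: CDB Mul1=-10; issue MUL r3<-Mul1 // r0:-2,r1:9,r2:Add1,r3:Mul1,r4:5,r5:7
cycle 12: CDB Mul2=35; issue SUB r4<-Add2 // r0:-2,r1:9,r2:Add1,r3:Mul1,r4:Add2,r5:7
cycle 13: CDB Add1=-3; issue ADD r1<-Add1 // r0:-2,r1:Add1,r2:-3,r3:Mul1,r4:Add2,r5:7
cycle 14: CDB Add2=-4 // r0:-2,r1:Add1,r2:-3,r3:Mul1,r4:-4,r5:7
cycle 15: - // r0:-2,r1:Add1,r2:-3,r3:Mul1,r4:-4,r5:7
cycle 16: - // r0:-2,r1:Add1,r2:-3,r3:Mul1,r4:-4,r5:7
cycle 17: - // r0:-2,r1:Add1,r2:-3,r3:Mul1,r4:-4,r5:7

STATUS = TAG Mul1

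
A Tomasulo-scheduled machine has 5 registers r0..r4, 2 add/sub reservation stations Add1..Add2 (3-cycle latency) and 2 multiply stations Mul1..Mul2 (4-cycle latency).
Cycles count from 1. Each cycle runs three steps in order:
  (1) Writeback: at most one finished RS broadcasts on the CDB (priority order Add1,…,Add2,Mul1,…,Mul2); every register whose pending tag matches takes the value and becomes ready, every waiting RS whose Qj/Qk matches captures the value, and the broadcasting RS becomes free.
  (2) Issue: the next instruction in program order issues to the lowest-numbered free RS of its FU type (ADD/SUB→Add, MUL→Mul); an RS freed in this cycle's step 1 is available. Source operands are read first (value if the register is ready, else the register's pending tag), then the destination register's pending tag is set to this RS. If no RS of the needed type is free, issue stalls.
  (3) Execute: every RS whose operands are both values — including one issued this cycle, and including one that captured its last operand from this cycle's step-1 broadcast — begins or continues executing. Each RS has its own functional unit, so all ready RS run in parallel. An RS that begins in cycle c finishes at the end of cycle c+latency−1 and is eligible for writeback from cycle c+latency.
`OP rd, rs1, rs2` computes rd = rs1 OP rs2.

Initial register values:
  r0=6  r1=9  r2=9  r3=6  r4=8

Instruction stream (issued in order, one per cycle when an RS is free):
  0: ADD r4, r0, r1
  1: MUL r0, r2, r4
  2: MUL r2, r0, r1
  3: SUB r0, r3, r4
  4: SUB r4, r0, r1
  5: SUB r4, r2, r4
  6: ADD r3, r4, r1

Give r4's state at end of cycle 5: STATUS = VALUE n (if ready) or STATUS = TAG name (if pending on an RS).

cycle 1: issue ADD r4<-Add1 // r0:6,r1:9,r2:9,r3:6,r4:Add1
cycle 2: issue MUL r0<-Mul1 // r0:Mul1,r1:9,r2:9,r3:6,r4:Add1
cycle 3: issue MUL r2<-Mul2 // r0:Mul1,r1:9,r2:Mul2,r3:6,r4:Add1
cycle 4: CDB Add1=15; issue SUB r0<-Add1 // r0:Add1,r1:9,r2:Mul2,r3:6,r4:15
cycle 5: issue SUB r4<-Add2 // r0:Add1,r1:9,r2:Mul2,r3:6,r4:Add2

STATUS = TAG Add2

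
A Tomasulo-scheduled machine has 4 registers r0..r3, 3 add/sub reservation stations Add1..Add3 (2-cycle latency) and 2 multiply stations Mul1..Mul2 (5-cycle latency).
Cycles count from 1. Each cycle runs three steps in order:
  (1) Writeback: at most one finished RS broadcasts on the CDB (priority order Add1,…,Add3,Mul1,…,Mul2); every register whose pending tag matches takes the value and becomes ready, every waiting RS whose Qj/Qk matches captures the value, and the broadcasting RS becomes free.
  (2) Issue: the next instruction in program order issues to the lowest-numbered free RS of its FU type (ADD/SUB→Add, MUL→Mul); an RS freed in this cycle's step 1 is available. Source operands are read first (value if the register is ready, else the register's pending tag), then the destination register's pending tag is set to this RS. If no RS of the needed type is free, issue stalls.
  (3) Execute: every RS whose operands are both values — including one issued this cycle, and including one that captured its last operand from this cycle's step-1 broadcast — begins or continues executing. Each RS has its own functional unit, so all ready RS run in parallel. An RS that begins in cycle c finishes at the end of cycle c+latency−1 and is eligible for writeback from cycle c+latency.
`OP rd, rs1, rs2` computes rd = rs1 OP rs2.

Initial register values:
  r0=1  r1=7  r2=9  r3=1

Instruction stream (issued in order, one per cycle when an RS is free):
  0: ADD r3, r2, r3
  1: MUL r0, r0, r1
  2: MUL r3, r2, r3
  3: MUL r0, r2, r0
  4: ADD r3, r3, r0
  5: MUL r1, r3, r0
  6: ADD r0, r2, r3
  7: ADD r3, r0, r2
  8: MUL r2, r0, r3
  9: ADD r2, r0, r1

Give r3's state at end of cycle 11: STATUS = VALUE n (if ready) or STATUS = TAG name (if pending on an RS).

cycle 1: issue ADD r3<-Add1 // r0:1,r1:7,r2:9,r3:Add1
cycle 2: issue MUL r0<-Mul1 // r0:Mul1,r1:7,r2:9,r3:Add1
cycle 3: CDB Add1=10; issue MUL r3<-Mul2 // r0:Mul1,r1:7,r2:9,r3:Mul2
cycle 4: stall // r0:Mul1,r1:7,r2:9,r3:Mul2
cycle 5: stall // r0:Mul1,r1:7,r2:9,r3:Mul2
cycle 6: stall // r0:Mul1,r1:7,r2:9,r3:Mul2
cycle 7: CDB Mul1=7; issue MUL r0<-Mul1 // r0:Mul1,r1:7,r2:9,r3:Mul2
cycle 8: CDB Mul2=90; issue ADD r3<-Add1 // r0:Mul1,r1:7,r2:9,r3:Add1
cycle 9: issue MUL r1<-Mul2 // r0:Mul1,r1:Mul2,r2:9,r3:Add1
cycle 10: issue ADD r0<-Add2 // r0:Add2,r1:Mul2,r2:9,r3:Add1
cycle 11: issue ADD r3<-Add3 // r0:Add2,r1:Mul2,r2:9,r3:Add3

STATUS = TAG Add3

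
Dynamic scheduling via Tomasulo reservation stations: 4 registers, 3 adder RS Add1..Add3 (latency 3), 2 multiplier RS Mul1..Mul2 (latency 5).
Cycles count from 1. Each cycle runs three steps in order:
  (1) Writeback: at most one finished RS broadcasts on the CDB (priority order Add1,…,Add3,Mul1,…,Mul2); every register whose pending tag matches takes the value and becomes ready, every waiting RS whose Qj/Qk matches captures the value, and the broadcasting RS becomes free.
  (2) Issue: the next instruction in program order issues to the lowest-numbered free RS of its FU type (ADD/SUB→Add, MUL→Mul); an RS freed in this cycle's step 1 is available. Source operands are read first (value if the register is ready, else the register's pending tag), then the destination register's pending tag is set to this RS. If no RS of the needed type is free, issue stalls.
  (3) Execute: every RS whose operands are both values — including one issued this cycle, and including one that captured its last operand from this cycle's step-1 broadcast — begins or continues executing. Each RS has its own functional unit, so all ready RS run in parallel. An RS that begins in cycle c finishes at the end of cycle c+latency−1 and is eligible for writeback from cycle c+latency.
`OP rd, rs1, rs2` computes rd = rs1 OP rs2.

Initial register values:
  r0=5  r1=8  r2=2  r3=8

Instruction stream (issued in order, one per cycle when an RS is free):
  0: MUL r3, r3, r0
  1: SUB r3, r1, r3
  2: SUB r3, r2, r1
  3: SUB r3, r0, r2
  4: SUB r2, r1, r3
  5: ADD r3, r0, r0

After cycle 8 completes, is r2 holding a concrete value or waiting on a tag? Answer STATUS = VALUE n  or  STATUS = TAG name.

c1: issue MUL r3<-Mul1 | r0:5,r1:8,r2:2,r3:Mul1
c2: issue SUB r3<-Add1 | r0:5,r1:8,r2:2,r3:Add1
c3: issue SUB r3<-Add2 | r0:5,r1:8,r2:2,r3:Add2
c4: issue SUB r3<-Add3 | r0:5,r1:8,r2:2,r3:Add3
c5: stall | r0:5,r1:8,r2:2,r3:Add3
c6: CDB Add2=-6; issue SUB r2<-Add2 | r0:5,r1:8,r2:Add2,r3:Add3
c7: CDB Add3=3; issue ADD r3<-Add3 | r0:5,r1:8,r2:Add2,r3:Add3
c8: CDB Mul1=40 | r0:5,r1:8,r2:Add2,r3:Add3

STATUS = TAG Add2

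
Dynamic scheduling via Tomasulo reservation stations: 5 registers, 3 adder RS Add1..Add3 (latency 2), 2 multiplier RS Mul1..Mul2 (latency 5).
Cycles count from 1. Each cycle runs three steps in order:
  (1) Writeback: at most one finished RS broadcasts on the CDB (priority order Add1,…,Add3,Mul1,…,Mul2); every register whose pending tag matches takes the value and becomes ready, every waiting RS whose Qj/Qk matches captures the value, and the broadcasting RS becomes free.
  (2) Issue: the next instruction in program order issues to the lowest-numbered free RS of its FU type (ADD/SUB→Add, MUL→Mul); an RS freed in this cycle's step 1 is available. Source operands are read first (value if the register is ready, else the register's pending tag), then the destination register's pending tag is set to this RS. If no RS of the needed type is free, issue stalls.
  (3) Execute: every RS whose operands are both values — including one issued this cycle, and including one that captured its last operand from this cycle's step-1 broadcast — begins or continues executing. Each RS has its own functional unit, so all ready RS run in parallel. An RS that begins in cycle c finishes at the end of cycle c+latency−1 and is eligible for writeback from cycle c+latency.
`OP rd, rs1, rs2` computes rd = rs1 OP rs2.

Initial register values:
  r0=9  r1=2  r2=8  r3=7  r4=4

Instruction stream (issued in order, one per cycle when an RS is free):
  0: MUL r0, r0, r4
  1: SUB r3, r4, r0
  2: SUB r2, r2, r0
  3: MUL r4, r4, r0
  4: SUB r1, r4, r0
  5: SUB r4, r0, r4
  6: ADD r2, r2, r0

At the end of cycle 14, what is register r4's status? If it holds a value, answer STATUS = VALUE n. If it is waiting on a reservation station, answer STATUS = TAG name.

STATUS = VALUE -108

c1: issue MUL r0<-Mul1 | r0:Mul1,r1:2,r2:8,r3:7,r4:4
c2: issue SUB r3<-Add1 | r0:Mul1,r1:2,r2:8,r3:Add1,r4:4
c3: issue SUB r2<-Add2 | r0:Mul1,r1:2,r2:Add2,r3:Add1,r4:4
c4: issue MUL r4<-Mul2 | r0:Mul1,r1:2,r2:Add2,r3:Add1,r4:Mul2
c5: issue SUB r1<-Add3 | r0:Mul1,r1:Add3,r2:Add2,r3:Add1,r4:Mul2
c6: CDB Mul1=36; stall | r0:36,r1:Add3,r2:Add2,r3:Add1,r4:Mul2
c7: stall | r0:36,r1:Add3,r2:Add2,r3:Add1,r4:Mul2
c8: CDB Add1=-32; issue SUB r4<-Add1 | r0:36,r1:Add3,r2:Add2,r3:-32,r4:Add1
c9: CDB Add2=-28; issue ADD r2<-Add2 | r0:36,r1:Add3,r2:Add2,r3:-32,r4:Add1
c10: - | r0:36,r1:Add3,r2:Add2,r3:-32,r4:Add1
c11: CDB Add2=8 | r0:36,r1:Add3,r2:8,r3:-32,r4:Add1
c12: CDB Mul2=144 | r0:36,r1:Add3,r2:8,r3:-32,r4:Add1
c13: - | r0:36,r1:Add3,r2:8,r3:-32,r4:Add1
c14: CDB Add1=-108 | r0:36,r1:Add3,r2:8,r3:-32,r4:-108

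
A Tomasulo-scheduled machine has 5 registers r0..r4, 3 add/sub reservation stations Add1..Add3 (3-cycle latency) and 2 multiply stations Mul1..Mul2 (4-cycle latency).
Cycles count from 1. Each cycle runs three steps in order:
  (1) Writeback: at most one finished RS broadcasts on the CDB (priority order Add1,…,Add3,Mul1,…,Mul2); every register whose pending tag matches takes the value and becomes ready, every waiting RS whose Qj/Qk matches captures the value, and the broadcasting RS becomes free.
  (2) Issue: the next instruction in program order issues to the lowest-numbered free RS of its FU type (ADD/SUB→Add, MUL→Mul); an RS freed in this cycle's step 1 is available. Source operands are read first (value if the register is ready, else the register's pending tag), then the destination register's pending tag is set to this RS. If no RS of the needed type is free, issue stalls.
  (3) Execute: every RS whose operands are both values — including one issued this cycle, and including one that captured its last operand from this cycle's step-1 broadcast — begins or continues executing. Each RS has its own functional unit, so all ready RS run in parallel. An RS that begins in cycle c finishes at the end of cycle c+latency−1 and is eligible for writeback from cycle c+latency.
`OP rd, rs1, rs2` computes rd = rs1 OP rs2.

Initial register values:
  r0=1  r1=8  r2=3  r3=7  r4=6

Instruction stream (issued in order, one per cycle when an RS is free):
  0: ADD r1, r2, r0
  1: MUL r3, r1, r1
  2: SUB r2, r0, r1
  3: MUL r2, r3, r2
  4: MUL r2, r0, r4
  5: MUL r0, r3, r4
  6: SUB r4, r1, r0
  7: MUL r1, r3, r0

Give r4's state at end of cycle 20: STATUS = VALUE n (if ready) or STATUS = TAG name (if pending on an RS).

STATUS = VALUE -92

  c1: issue ADD r1<-Add1  regs: r0:1,r1:Add1,r2:3,r3:7,r4:6
  c2: issue MUL r3<-Mul1  regs: r0:1,r1:Add1,r2:3,r3:Mul1,r4:6
  c3: issue SUB r2<-Add2  regs: r0:1,r1:Add1,r2:Add2,r3:Mul1,r4:6
  c4: CDB Add1=4; issue MUL r2<-Mul2  regs: r0:1,r1:4,r2:Mul2,r3:Mul1,r4:6
  c5: stall  regs: r0:1,r1:4,r2:Mul2,r3:Mul1,r4:6
  c6: stall  regs: r0:1,r1:4,r2:Mul2,r3:Mul1,r4:6
  c7: CDB Add2=-3; stall  regs: r0:1,r1:4,r2:Mul2,r3:Mul1,r4:6
  c8: CDB Mul1=16; issue MUL r2<-Mul1  regs: r0:1,r1:4,r2:Mul1,r3:16,r4:6
  c9: stall  regs: r0:1,r1:4,r2:Mul1,r3:16,r4:6
  c10: stall  regs: r0:1,r1:4,r2:Mul1,r3:16,r4:6
  c11: stall  regs: r0:1,r1:4,r2:Mul1,r3:16,r4:6
  c12: CDB Mul1=6; issue MUL r0<-Mul1  regs: r0:Mul1,r1:4,r2:6,r3:16,r4:6
  c13: CDB Mul2=-48; issue SUB r4<-Add1  regs: r0:Mul1,r1:4,r2:6,r3:16,r4:Add1
  c14: issue MUL r1<-Mul2  regs: r0:Mul1,r1:Mul2,r2:6,r3:16,r4:Add1
  c15: -  regs: r0:Mul1,r1:Mul2,r2:6,r3:16,r4:Add1
  c16: CDB Mul1=96  regs: r0:96,r1:Mul2,r2:6,r3:16,r4:Add1
  c17: -  regs: r0:96,r1:Mul2,r2:6,r3:16,r4:Add1
  c18: -  regs: r0:96,r1:Mul2,r2:6,r3:16,r4:Add1
  c19: CDB Add1=-92  regs: r0:96,r1:Mul2,r2:6,r3:16,r4:-92
  c20: CDB Mul2=1536  regs: r0:96,r1:1536,r2:6,r3:16,r4:-92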